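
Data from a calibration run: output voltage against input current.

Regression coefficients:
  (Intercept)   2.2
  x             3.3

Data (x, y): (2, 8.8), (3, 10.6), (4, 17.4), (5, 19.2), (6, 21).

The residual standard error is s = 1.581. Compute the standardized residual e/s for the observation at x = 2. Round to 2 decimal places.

ŷ = 2.2 + 3.3·2 = 8.8
e = 8.8 − 8.8 = 0
e/s = 0 / 1.581 = 0.00

0.00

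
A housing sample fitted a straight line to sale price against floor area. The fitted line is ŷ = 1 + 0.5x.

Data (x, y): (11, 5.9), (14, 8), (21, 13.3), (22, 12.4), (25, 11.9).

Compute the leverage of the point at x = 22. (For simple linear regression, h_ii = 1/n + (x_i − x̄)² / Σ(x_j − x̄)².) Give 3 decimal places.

x̄ = (11 + 14 + 21 + 22 + 25)/5 = 18.6
Σ(x − x̄)² = 57.76 + 21.16 + 5.76 + 11.56 + 40.96 = 137.2
h = 1/5 + (3.4)²/137.2 = 0.2 + 0.0842566 = 0.284

h = 0.284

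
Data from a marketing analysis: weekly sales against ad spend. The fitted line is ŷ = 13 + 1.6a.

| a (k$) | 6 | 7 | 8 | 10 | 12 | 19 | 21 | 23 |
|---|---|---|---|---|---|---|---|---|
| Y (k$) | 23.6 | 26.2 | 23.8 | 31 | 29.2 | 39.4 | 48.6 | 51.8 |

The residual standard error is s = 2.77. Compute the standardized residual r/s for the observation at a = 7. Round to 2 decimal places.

0.72

ŷ = 13 + 1.6·7 = 24.2
r = 26.2 − 24.2 = 2
r/s = 2 / 2.77 = 0.72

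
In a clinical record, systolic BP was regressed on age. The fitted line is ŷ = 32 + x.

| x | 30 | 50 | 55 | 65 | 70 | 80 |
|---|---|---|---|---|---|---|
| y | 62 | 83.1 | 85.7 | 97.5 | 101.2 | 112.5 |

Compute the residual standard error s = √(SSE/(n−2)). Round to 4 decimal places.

s = 1.0050

x=30: ŷ = 32 + 30 = 62; e = 62 − 62 = 0
x=50: ŷ = 32 + 50 = 82; e = 83.1 − 82 = 1.1
x=55: ŷ = 32 + 55 = 87; e = 85.7 − 87 = -1.3
x=65: ŷ = 32 + 65 = 97; e = 97.5 − 97 = 0.5
x=70: ŷ = 32 + 70 = 102; e = 101.2 − 102 = -0.8
x=80: ŷ = 32 + 80 = 112; e = 112.5 − 112 = 0.5
SSE = 0 + 1.21 + 1.69 + 0.25 + 0.64 + 0.25 = 4.04
s = √(4.04/4) = √1.01 ≈ 1.0050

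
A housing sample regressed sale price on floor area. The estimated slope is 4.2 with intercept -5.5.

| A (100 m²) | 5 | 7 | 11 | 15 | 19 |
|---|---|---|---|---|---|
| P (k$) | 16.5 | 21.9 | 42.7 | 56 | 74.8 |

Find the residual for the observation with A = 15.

ŷ = -5.5 + 4.2·15 = 57.5
r = 56 − 57.5 = -1.5

r = -1.5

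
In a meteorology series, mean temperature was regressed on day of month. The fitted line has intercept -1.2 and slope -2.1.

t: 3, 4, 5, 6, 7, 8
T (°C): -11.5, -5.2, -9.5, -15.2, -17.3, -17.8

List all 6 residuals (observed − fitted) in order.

t=3: T̂ = -1.2 − 2.1·3 = -7.5; e = -11.5 − (-7.5) = -4
t=4: T̂ = -1.2 − 2.1·4 = -9.6; e = -5.2 − (-9.6) = 4.4
t=5: T̂ = -1.2 − 2.1·5 = -11.7; e = -9.5 − (-11.7) = 2.2
t=6: T̂ = -1.2 − 2.1·6 = -13.8; e = -15.2 − (-13.8) = -1.4
t=7: T̂ = -1.2 − 2.1·7 = -15.9; e = -17.3 − (-15.9) = -1.4
t=8: T̂ = -1.2 − 2.1·8 = -18; e = -17.8 − (-18) = 0.2

-4, 4.4, 2.2, -1.4, -1.4, 0.2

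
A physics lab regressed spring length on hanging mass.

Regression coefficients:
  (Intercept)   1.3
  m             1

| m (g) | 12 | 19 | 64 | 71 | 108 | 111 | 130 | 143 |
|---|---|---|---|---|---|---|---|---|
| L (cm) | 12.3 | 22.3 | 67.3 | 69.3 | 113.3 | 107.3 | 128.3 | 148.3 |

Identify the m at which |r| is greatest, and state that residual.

m = 111, r = -5

m=12: L̂ = 1.3 + 12 = 13.3; r = 12.3 − 13.3 = -1
m=19: L̂ = 1.3 + 19 = 20.3; r = 22.3 − 20.3 = 2
m=64: L̂ = 1.3 + 64 = 65.3; r = 67.3 − 65.3 = 2
m=71: L̂ = 1.3 + 71 = 72.3; r = 69.3 − 72.3 = -3
m=108: L̂ = 1.3 + 108 = 109.3; r = 113.3 − 109.3 = 4
m=111: L̂ = 1.3 + 111 = 112.3; r = 107.3 − 112.3 = -5
m=130: L̂ = 1.3 + 130 = 131.3; r = 128.3 − 131.3 = -3
m=143: L̂ = 1.3 + 143 = 144.3; r = 148.3 − 144.3 = 4
Largest |r| is 5 at m = 111, residual -5.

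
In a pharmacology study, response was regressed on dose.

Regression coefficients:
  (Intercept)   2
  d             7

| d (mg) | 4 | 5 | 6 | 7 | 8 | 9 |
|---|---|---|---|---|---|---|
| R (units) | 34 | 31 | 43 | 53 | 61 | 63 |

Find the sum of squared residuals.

d=4: ŷ = 2 + 7·4 = 30; e = 34 − 30 = 4
d=5: ŷ = 2 + 7·5 = 37; e = 31 − 37 = -6
d=6: ŷ = 2 + 7·6 = 44; e = 43 − 44 = -1
d=7: ŷ = 2 + 7·7 = 51; e = 53 − 51 = 2
d=8: ŷ = 2 + 7·8 = 58; e = 61 − 58 = 3
d=9: ŷ = 2 + 7·9 = 65; e = 63 − 65 = -2
SSE = 16 + 36 + 1 + 4 + 9 + 4 = 70

SSE = 70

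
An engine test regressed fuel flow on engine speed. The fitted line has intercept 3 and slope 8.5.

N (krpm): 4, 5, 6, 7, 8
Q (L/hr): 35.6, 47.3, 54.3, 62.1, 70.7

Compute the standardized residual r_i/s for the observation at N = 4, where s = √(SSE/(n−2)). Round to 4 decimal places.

N=4: ŷ = 3 + 8.5·4 = 37; r = 35.6 − 37 = -1.4
N=5: ŷ = 3 + 8.5·5 = 45.5; r = 47.3 − 45.5 = 1.8
N=6: ŷ = 3 + 8.5·6 = 54; r = 54.3 − 54 = 0.3
N=7: ŷ = 3 + 8.5·7 = 62.5; r = 62.1 − 62.5 = -0.4
N=8: ŷ = 3 + 8.5·8 = 71; r = 70.7 − 71 = -0.3
SSE = 1.96 + 3.24 + 0.09 + 0.16 + 0.09 = 5.54
s = √(5.54/3) = 1.35892
r/s = -1.4 / 1.35892 = -1.0302

-1.0302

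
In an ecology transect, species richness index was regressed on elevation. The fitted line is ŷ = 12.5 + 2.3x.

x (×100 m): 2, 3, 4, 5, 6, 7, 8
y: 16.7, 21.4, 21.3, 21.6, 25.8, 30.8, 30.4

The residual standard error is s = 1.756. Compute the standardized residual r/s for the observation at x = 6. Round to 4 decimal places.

-0.2847

ŷ = 12.5 + 2.3·6 = 26.3
r = 25.8 − 26.3 = -0.5
r/s = -0.5 / 1.756 = -0.2847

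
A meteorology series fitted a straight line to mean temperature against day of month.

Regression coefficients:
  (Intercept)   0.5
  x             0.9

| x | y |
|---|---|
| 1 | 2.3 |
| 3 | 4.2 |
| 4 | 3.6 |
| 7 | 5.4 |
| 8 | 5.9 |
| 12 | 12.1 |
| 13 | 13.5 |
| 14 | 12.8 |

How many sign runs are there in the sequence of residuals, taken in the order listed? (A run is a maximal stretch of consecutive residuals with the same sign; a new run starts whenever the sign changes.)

x=1: ŷ = 0.5 + 0.9·1 = 1.4; e = 2.3 − 1.4 = 0.9
x=3: ŷ = 0.5 + 0.9·3 = 3.2; e = 4.2 − 3.2 = 1
x=4: ŷ = 0.5 + 0.9·4 = 4.1; e = 3.6 − 4.1 = -0.5
x=7: ŷ = 0.5 + 0.9·7 = 6.8; e = 5.4 − 6.8 = -1.4
x=8: ŷ = 0.5 + 0.9·8 = 7.7; e = 5.9 − 7.7 = -1.8
x=12: ŷ = 0.5 + 0.9·12 = 11.3; e = 12.1 − 11.3 = 0.8
x=13: ŷ = 0.5 + 0.9·13 = 12.2; e = 13.5 − 12.2 = 1.3
x=14: ŷ = 0.5 + 0.9·14 = 13.1; e = 12.8 − 13.1 = -0.3
Signs: + + − − − + + −
Runs: +×2, −×3, +×2, −×1 → 4

4 runs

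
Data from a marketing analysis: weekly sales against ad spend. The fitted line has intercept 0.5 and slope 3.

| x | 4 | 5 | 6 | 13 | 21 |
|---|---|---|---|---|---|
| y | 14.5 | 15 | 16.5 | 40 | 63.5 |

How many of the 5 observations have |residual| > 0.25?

4

x=4: ŷ = 0.5 + 3·4 = 12.5; e = 14.5 − 12.5 = 2
x=5: ŷ = 0.5 + 3·5 = 15.5; e = 15 − 15.5 = -0.5
x=6: ŷ = 0.5 + 3·6 = 18.5; e = 16.5 − 18.5 = -2
x=13: ŷ = 0.5 + 3·13 = 39.5; e = 40 − 39.5 = 0.5
x=21: ŷ = 0.5 + 3·21 = 63.5; e = 63.5 − 63.5 = 0
|e| > 0.25: x=4 (|e|=2), x=5 (|e|=0.5), x=6 (|e|=2), x=13 (|e|=0.5) → 4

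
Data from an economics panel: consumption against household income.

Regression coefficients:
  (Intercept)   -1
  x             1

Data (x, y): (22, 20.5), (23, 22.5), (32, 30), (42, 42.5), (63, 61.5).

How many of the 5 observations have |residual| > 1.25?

1

x=22: ŷ = -1 + 22 = 21; e = 20.5 − 21 = -0.5
x=23: ŷ = -1 + 23 = 22; e = 22.5 − 22 = 0.5
x=32: ŷ = -1 + 32 = 31; e = 30 − 31 = -1
x=42: ŷ = -1 + 42 = 41; e = 42.5 − 41 = 1.5
x=63: ŷ = -1 + 63 = 62; e = 61.5 − 62 = -0.5
|e| > 1.25: x=42 (|e|=1.5) → 1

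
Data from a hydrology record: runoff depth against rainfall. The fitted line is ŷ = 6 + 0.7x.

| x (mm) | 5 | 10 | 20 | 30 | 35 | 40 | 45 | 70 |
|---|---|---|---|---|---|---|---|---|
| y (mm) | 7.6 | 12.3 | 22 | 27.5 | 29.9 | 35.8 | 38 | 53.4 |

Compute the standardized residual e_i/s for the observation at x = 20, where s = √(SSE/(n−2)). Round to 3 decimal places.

x=5: ŷ = 6 + 0.7·5 = 9.5; e = 7.6 − 9.5 = -1.9
x=10: ŷ = 6 + 0.7·10 = 13; e = 12.3 − 13 = -0.7
x=20: ŷ = 6 + 0.7·20 = 20; e = 22 − 20 = 2
x=30: ŷ = 6 + 0.7·30 = 27; e = 27.5 − 27 = 0.5
x=35: ŷ = 6 + 0.7·35 = 30.5; e = 29.9 − 30.5 = -0.6
x=40: ŷ = 6 + 0.7·40 = 34; e = 35.8 − 34 = 1.8
x=45: ŷ = 6 + 0.7·45 = 37.5; e = 38 − 37.5 = 0.5
x=70: ŷ = 6 + 0.7·70 = 55; e = 53.4 − 55 = -1.6
SSE = 3.61 + 0.49 + 4 + 0.25 + 0.36 + 3.24 + 0.25 + 2.56 = 14.76
s = √(14.76/6) = 1.56844
e/s = 2 / 1.56844 = 1.275

1.275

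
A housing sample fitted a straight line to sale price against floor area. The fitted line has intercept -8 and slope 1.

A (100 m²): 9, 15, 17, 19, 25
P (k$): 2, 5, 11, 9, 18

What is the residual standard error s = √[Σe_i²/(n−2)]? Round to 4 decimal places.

A=9: ŷ = -8 + 9 = 1; e = 2 − 1 = 1
A=15: ŷ = -8 + 15 = 7; e = 5 − 7 = -2
A=17: ŷ = -8 + 17 = 9; e = 11 − 9 = 2
A=19: ŷ = -8 + 19 = 11; e = 9 − 11 = -2
A=25: ŷ = -8 + 25 = 17; e = 18 − 17 = 1
SSE = 1 + 4 + 4 + 4 + 1 = 14
s = √(14/3) = √4.66667 ≈ 2.1602

s = 2.1602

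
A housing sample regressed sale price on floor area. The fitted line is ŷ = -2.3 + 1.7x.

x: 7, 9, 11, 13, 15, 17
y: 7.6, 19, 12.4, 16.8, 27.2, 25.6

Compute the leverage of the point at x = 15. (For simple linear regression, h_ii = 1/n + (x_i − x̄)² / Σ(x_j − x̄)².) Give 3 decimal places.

h = 0.295

x̄ = (7 + 9 + 11 + 13 + 15 + 17)/6 = 12
Σ(x − x̄)² = 25 + 9 + 1 + 1 + 9 + 25 = 70
h = 1/6 + (3)²/70 = 0.166667 + 0.128571 = 0.295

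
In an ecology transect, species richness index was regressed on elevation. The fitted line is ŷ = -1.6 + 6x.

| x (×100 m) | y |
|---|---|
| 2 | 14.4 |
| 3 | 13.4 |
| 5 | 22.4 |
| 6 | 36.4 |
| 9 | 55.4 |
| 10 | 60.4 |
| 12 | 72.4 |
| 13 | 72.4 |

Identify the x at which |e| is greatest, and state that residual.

x = 5, e = -6

x=2: ŷ = -1.6 + 6·2 = 10.4; e = 14.4 − 10.4 = 4
x=3: ŷ = -1.6 + 6·3 = 16.4; e = 13.4 − 16.4 = -3
x=5: ŷ = -1.6 + 6·5 = 28.4; e = 22.4 − 28.4 = -6
x=6: ŷ = -1.6 + 6·6 = 34.4; e = 36.4 − 34.4 = 2
x=9: ŷ = -1.6 + 6·9 = 52.4; e = 55.4 − 52.4 = 3
x=10: ŷ = -1.6 + 6·10 = 58.4; e = 60.4 − 58.4 = 2
x=12: ŷ = -1.6 + 6·12 = 70.4; e = 72.4 − 70.4 = 2
x=13: ŷ = -1.6 + 6·13 = 76.4; e = 72.4 − 76.4 = -4
Largest |e| is 6 at x = 5, residual -6.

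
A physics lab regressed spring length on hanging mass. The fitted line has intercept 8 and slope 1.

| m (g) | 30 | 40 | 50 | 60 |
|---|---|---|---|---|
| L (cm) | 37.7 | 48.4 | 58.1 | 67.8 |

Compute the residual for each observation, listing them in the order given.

m=30: ŷ = 8 + 30 = 38; r = 37.7 − 38 = -0.3
m=40: ŷ = 8 + 40 = 48; r = 48.4 − 48 = 0.4
m=50: ŷ = 8 + 50 = 58; r = 58.1 − 58 = 0.1
m=60: ŷ = 8 + 60 = 68; r = 67.8 − 68 = -0.2

-0.3, 0.4, 0.1, -0.2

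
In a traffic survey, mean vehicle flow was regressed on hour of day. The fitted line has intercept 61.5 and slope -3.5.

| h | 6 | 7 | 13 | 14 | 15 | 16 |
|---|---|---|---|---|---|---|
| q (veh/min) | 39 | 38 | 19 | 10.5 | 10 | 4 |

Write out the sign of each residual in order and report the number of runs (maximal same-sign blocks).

h=6: ŷ = 61.5 − 3.5·6 = 40.5; e = 39 − 40.5 = -1.5
h=7: ŷ = 61.5 − 3.5·7 = 37; e = 38 − 37 = 1
h=13: ŷ = 61.5 − 3.5·13 = 16; e = 19 − 16 = 3
h=14: ŷ = 61.5 − 3.5·14 = 12.5; e = 10.5 − 12.5 = -2
h=15: ŷ = 61.5 − 3.5·15 = 9; e = 10 − 9 = 1
h=16: ŷ = 61.5 − 3.5·16 = 5.5; e = 4 − 5.5 = -1.5
Signs: − + + − + −
Runs: −×1, +×2, −×1, +×1, −×1 → 5

5 runs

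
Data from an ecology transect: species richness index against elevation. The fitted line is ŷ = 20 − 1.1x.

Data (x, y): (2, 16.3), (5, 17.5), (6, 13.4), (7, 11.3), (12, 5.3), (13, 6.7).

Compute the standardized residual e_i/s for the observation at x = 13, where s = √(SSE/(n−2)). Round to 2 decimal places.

0.51

x=2: ŷ = 20 − 1.1·2 = 17.8; e = 16.3 − 17.8 = -1.5
x=5: ŷ = 20 − 1.1·5 = 14.5; e = 17.5 − 14.5 = 3
x=6: ŷ = 20 − 1.1·6 = 13.4; e = 13.4 − 13.4 = 0
x=7: ŷ = 20 − 1.1·7 = 12.3; e = 11.3 − 12.3 = -1
x=12: ŷ = 20 − 1.1·12 = 6.8; e = 5.3 − 6.8 = -1.5
x=13: ŷ = 20 − 1.1·13 = 5.7; e = 6.7 − 5.7 = 1
SSE = 2.25 + 9 + 0 + 1 + 2.25 + 1 = 15.5
s = √(15.5/4) = 1.9685
e/s = 1 / 1.9685 = 0.51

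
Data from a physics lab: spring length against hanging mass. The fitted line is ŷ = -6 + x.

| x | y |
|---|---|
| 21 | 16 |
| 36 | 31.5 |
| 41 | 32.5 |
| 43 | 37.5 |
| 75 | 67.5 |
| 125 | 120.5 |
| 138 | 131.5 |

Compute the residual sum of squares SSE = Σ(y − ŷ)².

SSE = 14.5

x=21: ŷ = -6 + 21 = 15; r = 16 − 15 = 1
x=36: ŷ = -6 + 36 = 30; r = 31.5 − 30 = 1.5
x=41: ŷ = -6 + 41 = 35; r = 32.5 − 35 = -2.5
x=43: ŷ = -6 + 43 = 37; r = 37.5 − 37 = 0.5
x=75: ŷ = -6 + 75 = 69; r = 67.5 − 69 = -1.5
x=125: ŷ = -6 + 125 = 119; r = 120.5 − 119 = 1.5
x=138: ŷ = -6 + 138 = 132; r = 131.5 − 132 = -0.5
SSE = 1 + 2.25 + 6.25 + 0.25 + 2.25 + 2.25 + 0.25 = 14.5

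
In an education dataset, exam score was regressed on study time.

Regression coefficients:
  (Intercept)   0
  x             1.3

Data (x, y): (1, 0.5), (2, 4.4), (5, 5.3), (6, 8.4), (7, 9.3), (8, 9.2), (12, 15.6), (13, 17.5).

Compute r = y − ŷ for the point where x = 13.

r = 0.6

ŷ = 1.3·13 = 16.9
r = 17.5 − 16.9 = 0.6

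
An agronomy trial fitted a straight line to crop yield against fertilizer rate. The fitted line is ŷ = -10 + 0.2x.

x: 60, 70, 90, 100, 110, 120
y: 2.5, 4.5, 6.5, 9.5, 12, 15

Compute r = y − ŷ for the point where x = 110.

ŷ = -10 + 0.2·110 = 12
r = 12 − 12 = 0

r = 0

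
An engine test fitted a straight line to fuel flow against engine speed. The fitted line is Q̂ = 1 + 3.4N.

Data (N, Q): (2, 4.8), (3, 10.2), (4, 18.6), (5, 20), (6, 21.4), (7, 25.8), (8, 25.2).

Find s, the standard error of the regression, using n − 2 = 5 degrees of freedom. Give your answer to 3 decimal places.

s = 2.828

N=2: Q̂ = 1 + 3.4·2 = 7.8; e = 4.8 − 7.8 = -3
N=3: Q̂ = 1 + 3.4·3 = 11.2; e = 10.2 − 11.2 = -1
N=4: Q̂ = 1 + 3.4·4 = 14.6; e = 18.6 − 14.6 = 4
N=5: Q̂ = 1 + 3.4·5 = 18; e = 20 − 18 = 2
N=6: Q̂ = 1 + 3.4·6 = 21.4; e = 21.4 − 21.4 = 0
N=7: Q̂ = 1 + 3.4·7 = 24.8; e = 25.8 − 24.8 = 1
N=8: Q̂ = 1 + 3.4·8 = 28.2; e = 25.2 − 28.2 = -3
SSE = 9 + 1 + 16 + 4 + 0 + 1 + 9 = 40
s = √(40/5) = √8 ≈ 2.828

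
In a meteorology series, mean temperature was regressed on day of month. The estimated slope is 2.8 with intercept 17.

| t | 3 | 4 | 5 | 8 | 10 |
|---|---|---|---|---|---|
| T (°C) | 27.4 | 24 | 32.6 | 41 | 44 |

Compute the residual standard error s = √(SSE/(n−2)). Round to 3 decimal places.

t=3: ŷ = 17 + 2.8·3 = 25.4; r = 27.4 − 25.4 = 2
t=4: ŷ = 17 + 2.8·4 = 28.2; r = 24 − 28.2 = -4.2
t=5: ŷ = 17 + 2.8·5 = 31; r = 32.6 − 31 = 1.6
t=8: ŷ = 17 + 2.8·8 = 39.4; r = 41 − 39.4 = 1.6
t=10: ŷ = 17 + 2.8·10 = 45; r = 44 − 45 = -1
SSE = 4 + 17.64 + 2.56 + 2.56 + 1 = 27.76
s = √(27.76/3) = √9.25333 ≈ 3.042

s = 3.042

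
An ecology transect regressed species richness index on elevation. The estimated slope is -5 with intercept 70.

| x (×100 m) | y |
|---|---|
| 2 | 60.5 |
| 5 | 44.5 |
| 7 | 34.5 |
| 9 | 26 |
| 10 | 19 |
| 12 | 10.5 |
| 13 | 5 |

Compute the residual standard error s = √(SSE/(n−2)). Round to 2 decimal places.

x=2: ŷ = 70 − 5·2 = 60; r = 60.5 − 60 = 0.5
x=5: ŷ = 70 − 5·5 = 45; r = 44.5 − 45 = -0.5
x=7: ŷ = 70 − 5·7 = 35; r = 34.5 − 35 = -0.5
x=9: ŷ = 70 − 5·9 = 25; r = 26 − 25 = 1
x=10: ŷ = 70 − 5·10 = 20; r = 19 − 20 = -1
x=12: ŷ = 70 − 5·12 = 10; r = 10.5 − 10 = 0.5
x=13: ŷ = 70 − 5·13 = 5; r = 5 − 5 = 0
SSE = 0.25 + 0.25 + 0.25 + 1 + 1 + 0.25 + 0 = 3
s = √(3/5) = √0.6 ≈ 0.77

s = 0.77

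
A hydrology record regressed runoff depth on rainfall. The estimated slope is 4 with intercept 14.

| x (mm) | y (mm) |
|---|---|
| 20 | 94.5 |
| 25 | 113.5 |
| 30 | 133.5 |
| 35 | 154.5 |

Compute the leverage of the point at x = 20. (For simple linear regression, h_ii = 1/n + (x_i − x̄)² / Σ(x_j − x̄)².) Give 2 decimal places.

x̄ = (20 + 25 + 30 + 35)/4 = 27.5
Σ(x − x̄)² = 56.25 + 6.25 + 6.25 + 56.25 = 125
h = 1/4 + (-7.5)²/125 = 0.25 + 0.45 = 0.70

h = 0.70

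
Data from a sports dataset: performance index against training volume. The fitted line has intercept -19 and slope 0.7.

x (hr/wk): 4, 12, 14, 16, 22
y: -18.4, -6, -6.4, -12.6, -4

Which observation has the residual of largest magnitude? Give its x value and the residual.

x = 16, e = -4.8

x=4: ŷ = -19 + 0.7·4 = -16.2; e = -18.4 − (-16.2) = -2.2
x=12: ŷ = -19 + 0.7·12 = -10.6; e = -6 − (-10.6) = 4.6
x=14: ŷ = -19 + 0.7·14 = -9.2; e = -6.4 − (-9.2) = 2.8
x=16: ŷ = -19 + 0.7·16 = -7.8; e = -12.6 − (-7.8) = -4.8
x=22: ŷ = -19 + 0.7·22 = -3.6; e = -4 − (-3.6) = -0.4
Largest |e| is 4.8 at x = 16, residual -4.8.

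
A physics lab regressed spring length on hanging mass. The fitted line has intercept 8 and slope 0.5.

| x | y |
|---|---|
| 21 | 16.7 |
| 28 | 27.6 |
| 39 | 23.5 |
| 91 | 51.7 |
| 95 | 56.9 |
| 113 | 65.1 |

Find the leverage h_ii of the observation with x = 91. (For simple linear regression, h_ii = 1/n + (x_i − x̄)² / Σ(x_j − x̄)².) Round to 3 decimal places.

x̄ = (21 + 28 + 39 + 91 + 95 + 113)/6 = 64.5
Σ(x − x̄)² = 1892.25 + 1332.25 + 650.25 + 702.25 + 930.25 + 2352.25 = 7859.5
h = 1/6 + (26.5)²/7859.5 = 0.166667 + 0.0893505 = 0.256

h = 0.256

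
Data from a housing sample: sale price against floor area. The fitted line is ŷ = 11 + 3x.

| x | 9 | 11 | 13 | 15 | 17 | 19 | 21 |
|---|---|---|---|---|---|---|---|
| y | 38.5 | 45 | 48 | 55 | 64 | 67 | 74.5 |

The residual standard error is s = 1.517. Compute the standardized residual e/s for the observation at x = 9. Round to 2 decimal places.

ŷ = 11 + 3·9 = 38
e = 38.5 − 38 = 0.5
e/s = 0.5 / 1.517 = 0.33

0.33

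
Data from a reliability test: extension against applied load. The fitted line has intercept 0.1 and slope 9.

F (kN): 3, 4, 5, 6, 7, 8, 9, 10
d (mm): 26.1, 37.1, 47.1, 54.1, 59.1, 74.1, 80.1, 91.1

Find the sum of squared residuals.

SSE = 28

F=3: ŷ = 0.1 + 9·3 = 27.1; r = 26.1 − 27.1 = -1
F=4: ŷ = 0.1 + 9·4 = 36.1; r = 37.1 − 36.1 = 1
F=5: ŷ = 0.1 + 9·5 = 45.1; r = 47.1 − 45.1 = 2
F=6: ŷ = 0.1 + 9·6 = 54.1; r = 54.1 − 54.1 = 0
F=7: ŷ = 0.1 + 9·7 = 63.1; r = 59.1 − 63.1 = -4
F=8: ŷ = 0.1 + 9·8 = 72.1; r = 74.1 − 72.1 = 2
F=9: ŷ = 0.1 + 9·9 = 81.1; r = 80.1 − 81.1 = -1
F=10: ŷ = 0.1 + 9·10 = 90.1; r = 91.1 − 90.1 = 1
SSE = 1 + 1 + 4 + 0 + 16 + 4 + 1 + 1 = 28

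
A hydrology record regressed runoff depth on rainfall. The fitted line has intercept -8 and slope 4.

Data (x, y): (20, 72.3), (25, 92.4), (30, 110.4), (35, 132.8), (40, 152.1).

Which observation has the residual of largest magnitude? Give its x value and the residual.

x=20: ŷ = -8 + 4·20 = 72; e = 72.3 − 72 = 0.3
x=25: ŷ = -8 + 4·25 = 92; e = 92.4 − 92 = 0.4
x=30: ŷ = -8 + 4·30 = 112; e = 110.4 − 112 = -1.6
x=35: ŷ = -8 + 4·35 = 132; e = 132.8 − 132 = 0.8
x=40: ŷ = -8 + 4·40 = 152; e = 152.1 − 152 = 0.1
Largest |e| is 1.6 at x = 30, residual -1.6.

x = 30, e = -1.6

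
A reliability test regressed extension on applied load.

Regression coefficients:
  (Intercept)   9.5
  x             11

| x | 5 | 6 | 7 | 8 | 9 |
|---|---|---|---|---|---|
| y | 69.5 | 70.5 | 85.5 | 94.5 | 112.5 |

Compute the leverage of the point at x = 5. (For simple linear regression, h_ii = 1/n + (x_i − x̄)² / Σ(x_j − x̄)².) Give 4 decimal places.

x̄ = (5 + 6 + 7 + 8 + 9)/5 = 7
Σ(x − x̄)² = 4 + 1 + 0 + 1 + 4 = 10
h = 1/5 + (-2)²/10 = 0.2 + 0.4 = 0.6000

h = 0.6000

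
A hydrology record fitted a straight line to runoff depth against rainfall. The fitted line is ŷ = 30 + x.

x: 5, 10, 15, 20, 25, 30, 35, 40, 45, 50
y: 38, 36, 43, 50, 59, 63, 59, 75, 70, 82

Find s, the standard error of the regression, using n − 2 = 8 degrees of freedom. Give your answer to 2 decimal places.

s = 4.24

x=5: ŷ = 30 + 5 = 35; r = 38 − 35 = 3
x=10: ŷ = 30 + 10 = 40; r = 36 − 40 = -4
x=15: ŷ = 30 + 15 = 45; r = 43 − 45 = -2
x=20: ŷ = 30 + 20 = 50; r = 50 − 50 = 0
x=25: ŷ = 30 + 25 = 55; r = 59 − 55 = 4
x=30: ŷ = 30 + 30 = 60; r = 63 − 60 = 3
x=35: ŷ = 30 + 35 = 65; r = 59 − 65 = -6
x=40: ŷ = 30 + 40 = 70; r = 75 − 70 = 5
x=45: ŷ = 30 + 45 = 75; r = 70 − 75 = -5
x=50: ŷ = 30 + 50 = 80; r = 82 − 80 = 2
SSE = 9 + 16 + 4 + 0 + 16 + 9 + 36 + 25 + 25 + 4 = 144
s = √(144/8) = √18 ≈ 4.24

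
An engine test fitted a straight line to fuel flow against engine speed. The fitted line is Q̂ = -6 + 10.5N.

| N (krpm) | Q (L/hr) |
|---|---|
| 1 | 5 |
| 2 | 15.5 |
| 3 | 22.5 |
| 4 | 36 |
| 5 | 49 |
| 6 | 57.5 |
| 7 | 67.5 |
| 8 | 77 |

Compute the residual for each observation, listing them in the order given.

N=1: Q̂ = -6 + 10.5·1 = 4.5; r = 5 − 4.5 = 0.5
N=2: Q̂ = -6 + 10.5·2 = 15; r = 15.5 − 15 = 0.5
N=3: Q̂ = -6 + 10.5·3 = 25.5; r = 22.5 − 25.5 = -3
N=4: Q̂ = -6 + 10.5·4 = 36; r = 36 − 36 = 0
N=5: Q̂ = -6 + 10.5·5 = 46.5; r = 49 − 46.5 = 2.5
N=6: Q̂ = -6 + 10.5·6 = 57; r = 57.5 − 57 = 0.5
N=7: Q̂ = -6 + 10.5·7 = 67.5; r = 67.5 − 67.5 = 0
N=8: Q̂ = -6 + 10.5·8 = 78; r = 77 − 78 = -1

0.5, 0.5, -3, 0, 2.5, 0.5, 0, -1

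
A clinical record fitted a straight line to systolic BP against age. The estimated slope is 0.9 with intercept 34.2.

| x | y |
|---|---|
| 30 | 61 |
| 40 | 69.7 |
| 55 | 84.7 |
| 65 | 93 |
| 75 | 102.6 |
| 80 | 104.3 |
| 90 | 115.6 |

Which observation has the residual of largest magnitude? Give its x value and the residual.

x = 80, e = -1.9

x=30: ŷ = 34.2 + 0.9·30 = 61.2; e = 61 − 61.2 = -0.2
x=40: ŷ = 34.2 + 0.9·40 = 70.2; e = 69.7 − 70.2 = -0.5
x=55: ŷ = 34.2 + 0.9·55 = 83.7; e = 84.7 − 83.7 = 1
x=65: ŷ = 34.2 + 0.9·65 = 92.7; e = 93 − 92.7 = 0.3
x=75: ŷ = 34.2 + 0.9·75 = 101.7; e = 102.6 − 101.7 = 0.9
x=80: ŷ = 34.2 + 0.9·80 = 106.2; e = 104.3 − 106.2 = -1.9
x=90: ŷ = 34.2 + 0.9·90 = 115.2; e = 115.6 − 115.2 = 0.4
Largest |e| is 1.9 at x = 80, residual -1.9.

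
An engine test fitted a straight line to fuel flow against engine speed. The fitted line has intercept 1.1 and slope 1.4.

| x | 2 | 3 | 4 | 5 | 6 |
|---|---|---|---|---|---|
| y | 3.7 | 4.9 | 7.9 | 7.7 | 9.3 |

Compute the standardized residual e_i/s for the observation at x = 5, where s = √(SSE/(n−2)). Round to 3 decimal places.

-0.511

x=2: ŷ = 1.1 + 1.4·2 = 3.9; e = 3.7 − 3.9 = -0.2
x=3: ŷ = 1.1 + 1.4·3 = 5.3; e = 4.9 − 5.3 = -0.4
x=4: ŷ = 1.1 + 1.4·4 = 6.7; e = 7.9 − 6.7 = 1.2
x=5: ŷ = 1.1 + 1.4·5 = 8.1; e = 7.7 − 8.1 = -0.4
x=6: ŷ = 1.1 + 1.4·6 = 9.5; e = 9.3 − 9.5 = -0.2
SSE = 0.04 + 0.16 + 1.44 + 0.16 + 0.04 = 1.84
s = √(1.84/3) = 0.783156
e/s = -0.4 / 0.783156 = -0.511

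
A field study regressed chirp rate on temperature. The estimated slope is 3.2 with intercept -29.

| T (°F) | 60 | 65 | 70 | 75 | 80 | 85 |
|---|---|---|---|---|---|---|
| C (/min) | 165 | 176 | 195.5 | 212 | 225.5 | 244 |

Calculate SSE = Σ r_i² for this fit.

T=60: ŷ = -29 + 3.2·60 = 163; r = 165 − 163 = 2
T=65: ŷ = -29 + 3.2·65 = 179; r = 176 − 179 = -3
T=70: ŷ = -29 + 3.2·70 = 195; r = 195.5 − 195 = 0.5
T=75: ŷ = -29 + 3.2·75 = 211; r = 212 − 211 = 1
T=80: ŷ = -29 + 3.2·80 = 227; r = 225.5 − 227 = -1.5
T=85: ŷ = -29 + 3.2·85 = 243; r = 244 − 243 = 1
SSE = 4 + 9 + 0.25 + 1 + 2.25 + 1 = 17.5

SSE = 17.5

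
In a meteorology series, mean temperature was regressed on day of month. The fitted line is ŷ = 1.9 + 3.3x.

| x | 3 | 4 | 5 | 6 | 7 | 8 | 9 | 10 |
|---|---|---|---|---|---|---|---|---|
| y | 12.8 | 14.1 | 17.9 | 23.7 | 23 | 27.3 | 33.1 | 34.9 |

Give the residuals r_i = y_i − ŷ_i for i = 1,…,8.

x=3: ŷ = 1.9 + 3.3·3 = 11.8; r = 12.8 − 11.8 = 1
x=4: ŷ = 1.9 + 3.3·4 = 15.1; r = 14.1 − 15.1 = -1
x=5: ŷ = 1.9 + 3.3·5 = 18.4; r = 17.9 − 18.4 = -0.5
x=6: ŷ = 1.9 + 3.3·6 = 21.7; r = 23.7 − 21.7 = 2
x=7: ŷ = 1.9 + 3.3·7 = 25; r = 23 − 25 = -2
x=8: ŷ = 1.9 + 3.3·8 = 28.3; r = 27.3 − 28.3 = -1
x=9: ŷ = 1.9 + 3.3·9 = 31.6; r = 33.1 − 31.6 = 1.5
x=10: ŷ = 1.9 + 3.3·10 = 34.9; r = 34.9 − 34.9 = 0

1, -1, -0.5, 2, -2, -1, 1.5, 0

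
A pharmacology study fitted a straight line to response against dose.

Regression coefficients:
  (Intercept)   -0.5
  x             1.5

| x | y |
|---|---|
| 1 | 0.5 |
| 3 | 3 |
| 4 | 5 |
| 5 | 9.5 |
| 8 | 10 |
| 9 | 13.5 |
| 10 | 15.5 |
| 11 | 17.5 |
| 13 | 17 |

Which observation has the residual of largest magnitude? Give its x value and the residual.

x=1: ŷ = -0.5 + 1.5·1 = 1; e = 0.5 − 1 = -0.5
x=3: ŷ = -0.5 + 1.5·3 = 4; e = 3 − 4 = -1
x=4: ŷ = -0.5 + 1.5·4 = 5.5; e = 5 − 5.5 = -0.5
x=5: ŷ = -0.5 + 1.5·5 = 7; e = 9.5 − 7 = 2.5
x=8: ŷ = -0.5 + 1.5·8 = 11.5; e = 10 − 11.5 = -1.5
x=9: ŷ = -0.5 + 1.5·9 = 13; e = 13.5 − 13 = 0.5
x=10: ŷ = -0.5 + 1.5·10 = 14.5; e = 15.5 − 14.5 = 1
x=11: ŷ = -0.5 + 1.5·11 = 16; e = 17.5 − 16 = 1.5
x=13: ŷ = -0.5 + 1.5·13 = 19; e = 17 − 19 = -2
Largest |e| is 2.5 at x = 5, residual 2.5.

x = 5, e = 2.5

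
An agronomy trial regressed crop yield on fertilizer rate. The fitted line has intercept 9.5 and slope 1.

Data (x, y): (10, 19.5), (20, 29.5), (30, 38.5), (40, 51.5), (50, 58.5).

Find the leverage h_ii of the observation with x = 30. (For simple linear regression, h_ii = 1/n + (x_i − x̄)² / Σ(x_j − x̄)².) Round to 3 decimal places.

x̄ = (10 + 20 + 30 + 40 + 50)/5 = 30
Σ(x − x̄)² = 400 + 100 + 0 + 100 + 400 = 1000
h = 1/5 + (0)²/1000 = 0.2 + 0 = 0.200

h = 0.200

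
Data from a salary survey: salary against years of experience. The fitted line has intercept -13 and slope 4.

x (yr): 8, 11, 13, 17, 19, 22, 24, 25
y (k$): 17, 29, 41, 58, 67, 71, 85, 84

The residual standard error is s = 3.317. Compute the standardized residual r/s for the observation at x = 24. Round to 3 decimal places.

0.603

ŷ = -13 + 4·24 = 83
r = 85 − 83 = 2
r/s = 2 / 3.317 = 0.603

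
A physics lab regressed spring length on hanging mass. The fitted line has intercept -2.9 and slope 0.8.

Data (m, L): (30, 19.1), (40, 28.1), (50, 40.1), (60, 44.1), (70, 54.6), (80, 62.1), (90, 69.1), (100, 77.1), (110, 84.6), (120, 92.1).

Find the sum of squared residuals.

m=30: ŷ = -2.9 + 0.8·30 = 21.1; e = 19.1 − 21.1 = -2
m=40: ŷ = -2.9 + 0.8·40 = 29.1; e = 28.1 − 29.1 = -1
m=50: ŷ = -2.9 + 0.8·50 = 37.1; e = 40.1 − 37.1 = 3
m=60: ŷ = -2.9 + 0.8·60 = 45.1; e = 44.1 − 45.1 = -1
m=70: ŷ = -2.9 + 0.8·70 = 53.1; e = 54.6 − 53.1 = 1.5
m=80: ŷ = -2.9 + 0.8·80 = 61.1; e = 62.1 − 61.1 = 1
m=90: ŷ = -2.9 + 0.8·90 = 69.1; e = 69.1 − 69.1 = 0
m=100: ŷ = -2.9 + 0.8·100 = 77.1; e = 77.1 − 77.1 = 0
m=110: ŷ = -2.9 + 0.8·110 = 85.1; e = 84.6 − 85.1 = -0.5
m=120: ŷ = -2.9 + 0.8·120 = 93.1; e = 92.1 − 93.1 = -1
SSE = 4 + 1 + 9 + 1 + 2.25 + 1 + 0 + 0 + 0.25 + 1 = 19.5

SSE = 19.5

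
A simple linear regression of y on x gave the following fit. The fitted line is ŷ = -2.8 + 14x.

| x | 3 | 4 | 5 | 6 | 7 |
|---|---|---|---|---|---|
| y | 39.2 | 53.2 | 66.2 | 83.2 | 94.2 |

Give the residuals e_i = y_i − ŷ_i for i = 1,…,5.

x=3: ŷ = -2.8 + 14·3 = 39.2; e = 39.2 − 39.2 = 0
x=4: ŷ = -2.8 + 14·4 = 53.2; e = 53.2 − 53.2 = 0
x=5: ŷ = -2.8 + 14·5 = 67.2; e = 66.2 − 67.2 = -1
x=6: ŷ = -2.8 + 14·6 = 81.2; e = 83.2 − 81.2 = 2
x=7: ŷ = -2.8 + 14·7 = 95.2; e = 94.2 − 95.2 = -1

0, 0, -1, 2, -1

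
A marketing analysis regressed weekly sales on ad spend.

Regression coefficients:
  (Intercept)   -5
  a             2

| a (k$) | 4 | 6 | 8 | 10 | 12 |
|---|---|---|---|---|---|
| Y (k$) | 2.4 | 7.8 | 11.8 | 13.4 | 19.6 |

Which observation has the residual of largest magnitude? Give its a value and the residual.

a = 10, e = -1.6

a=4: ŷ = -5 + 2·4 = 3; e = 2.4 − 3 = -0.6
a=6: ŷ = -5 + 2·6 = 7; e = 7.8 − 7 = 0.8
a=8: ŷ = -5 + 2·8 = 11; e = 11.8 − 11 = 0.8
a=10: ŷ = -5 + 2·10 = 15; e = 13.4 − 15 = -1.6
a=12: ŷ = -5 + 2·12 = 19; e = 19.6 − 19 = 0.6
Largest |e| is 1.6 at a = 10, residual -1.6.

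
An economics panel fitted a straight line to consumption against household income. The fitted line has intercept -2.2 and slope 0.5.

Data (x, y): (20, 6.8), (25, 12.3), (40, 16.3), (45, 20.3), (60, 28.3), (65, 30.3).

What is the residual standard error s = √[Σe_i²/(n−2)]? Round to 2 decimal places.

x=20: ŷ = -2.2 + 0.5·20 = 7.8; e = 6.8 − 7.8 = -1
x=25: ŷ = -2.2 + 0.5·25 = 10.3; e = 12.3 − 10.3 = 2
x=40: ŷ = -2.2 + 0.5·40 = 17.8; e = 16.3 − 17.8 = -1.5
x=45: ŷ = -2.2 + 0.5·45 = 20.3; e = 20.3 − 20.3 = 0
x=60: ŷ = -2.2 + 0.5·60 = 27.8; e = 28.3 − 27.8 = 0.5
x=65: ŷ = -2.2 + 0.5·65 = 30.3; e = 30.3 − 30.3 = 0
SSE = 1 + 4 + 2.25 + 0 + 0.25 + 0 = 7.5
s = √(7.5/4) = √1.875 ≈ 1.37

s = 1.37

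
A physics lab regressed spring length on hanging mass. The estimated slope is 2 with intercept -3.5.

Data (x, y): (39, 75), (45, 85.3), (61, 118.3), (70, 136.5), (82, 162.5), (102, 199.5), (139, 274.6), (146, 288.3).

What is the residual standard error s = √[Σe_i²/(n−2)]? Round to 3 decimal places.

x=39: ŷ = -3.5 + 2·39 = 74.5; e = 75 − 74.5 = 0.5
x=45: ŷ = -3.5 + 2·45 = 86.5; e = 85.3 − 86.5 = -1.2
x=61: ŷ = -3.5 + 2·61 = 118.5; e = 118.3 − 118.5 = -0.2
x=70: ŷ = -3.5 + 2·70 = 136.5; e = 136.5 − 136.5 = 0
x=82: ŷ = -3.5 + 2·82 = 160.5; e = 162.5 − 160.5 = 2
x=102: ŷ = -3.5 + 2·102 = 200.5; e = 199.5 − 200.5 = -1
x=139: ŷ = -3.5 + 2·139 = 274.5; e = 274.6 − 274.5 = 0.1
x=146: ŷ = -3.5 + 2·146 = 288.5; e = 288.3 − 288.5 = -0.2
SSE = 0.25 + 1.44 + 0.04 + 0 + 4 + 1 + 0.01 + 0.04 = 6.78
s = √(6.78/6) = √1.13 ≈ 1.063

s = 1.063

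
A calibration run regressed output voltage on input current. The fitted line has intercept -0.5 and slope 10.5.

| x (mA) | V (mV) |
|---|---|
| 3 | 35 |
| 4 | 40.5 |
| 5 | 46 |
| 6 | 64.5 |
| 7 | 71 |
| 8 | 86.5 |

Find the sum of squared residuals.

x=3: V̂ = -0.5 + 10.5·3 = 31; r = 35 − 31 = 4
x=4: V̂ = -0.5 + 10.5·4 = 41.5; r = 40.5 − 41.5 = -1
x=5: V̂ = -0.5 + 10.5·5 = 52; r = 46 − 52 = -6
x=6: V̂ = -0.5 + 10.5·6 = 62.5; r = 64.5 − 62.5 = 2
x=7: V̂ = -0.5 + 10.5·7 = 73; r = 71 − 73 = -2
x=8: V̂ = -0.5 + 10.5·8 = 83.5; r = 86.5 − 83.5 = 3
SSE = 16 + 1 + 36 + 4 + 4 + 9 = 70

SSE = 70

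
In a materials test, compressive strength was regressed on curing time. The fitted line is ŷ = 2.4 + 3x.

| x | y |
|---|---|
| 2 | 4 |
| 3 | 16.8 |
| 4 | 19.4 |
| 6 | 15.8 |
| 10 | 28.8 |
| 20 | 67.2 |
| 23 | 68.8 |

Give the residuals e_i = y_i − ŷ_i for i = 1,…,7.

x=2: ŷ = 2.4 + 3·2 = 8.4; e = 4 − 8.4 = -4.4
x=3: ŷ = 2.4 + 3·3 = 11.4; e = 16.8 − 11.4 = 5.4
x=4: ŷ = 2.4 + 3·4 = 14.4; e = 19.4 − 14.4 = 5
x=6: ŷ = 2.4 + 3·6 = 20.4; e = 15.8 − 20.4 = -4.6
x=10: ŷ = 2.4 + 3·10 = 32.4; e = 28.8 − 32.4 = -3.6
x=20: ŷ = 2.4 + 3·20 = 62.4; e = 67.2 − 62.4 = 4.8
x=23: ŷ = 2.4 + 3·23 = 71.4; e = 68.8 − 71.4 = -2.6

-4.4, 5.4, 5, -4.6, -3.6, 4.8, -2.6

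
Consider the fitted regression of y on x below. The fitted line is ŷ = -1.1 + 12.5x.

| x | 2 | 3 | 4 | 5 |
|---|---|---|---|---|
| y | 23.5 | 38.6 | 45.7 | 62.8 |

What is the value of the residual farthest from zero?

e = -3.2

x=2: ŷ = -1.1 + 12.5·2 = 23.9; e = 23.5 − 23.9 = -0.4
x=3: ŷ = -1.1 + 12.5·3 = 36.4; e = 38.6 − 36.4 = 2.2
x=4: ŷ = -1.1 + 12.5·4 = 48.9; e = 45.7 − 48.9 = -3.2
x=5: ŷ = -1.1 + 12.5·5 = 61.4; e = 62.8 − 61.4 = 1.4
Largest |e| is 3.2 at x = 4, residual -3.2.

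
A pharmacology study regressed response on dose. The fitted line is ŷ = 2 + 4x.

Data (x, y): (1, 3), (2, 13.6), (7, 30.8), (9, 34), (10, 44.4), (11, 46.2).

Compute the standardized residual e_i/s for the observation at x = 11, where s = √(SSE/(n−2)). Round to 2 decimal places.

0.06

x=1: ŷ = 2 + 4·1 = 6; e = 3 − 6 = -3
x=2: ŷ = 2 + 4·2 = 10; e = 13.6 − 10 = 3.6
x=7: ŷ = 2 + 4·7 = 30; e = 30.8 − 30 = 0.8
x=9: ŷ = 2 + 4·9 = 38; e = 34 − 38 = -4
x=10: ŷ = 2 + 4·10 = 42; e = 44.4 − 42 = 2.4
x=11: ŷ = 2 + 4·11 = 46; e = 46.2 − 46 = 0.2
SSE = 9 + 12.96 + 0.64 + 16 + 5.76 + 0.04 = 44.4
s = √(44.4/4) = 3.33167
e/s = 0.2 / 3.33167 = 0.06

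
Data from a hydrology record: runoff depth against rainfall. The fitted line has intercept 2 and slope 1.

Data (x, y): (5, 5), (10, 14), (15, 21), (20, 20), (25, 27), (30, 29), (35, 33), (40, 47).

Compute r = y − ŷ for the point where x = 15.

r = 4

ŷ = 2 + 15 = 17
r = 21 − 17 = 4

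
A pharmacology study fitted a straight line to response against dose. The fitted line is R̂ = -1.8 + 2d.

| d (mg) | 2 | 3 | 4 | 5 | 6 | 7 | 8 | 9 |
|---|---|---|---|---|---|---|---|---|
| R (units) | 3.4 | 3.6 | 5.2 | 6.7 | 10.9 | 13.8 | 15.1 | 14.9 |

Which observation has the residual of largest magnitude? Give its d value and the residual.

d=2: R̂ = -1.8 + 2·2 = 2.2; e = 3.4 − 2.2 = 1.2
d=3: R̂ = -1.8 + 2·3 = 4.2; e = 3.6 − 4.2 = -0.6
d=4: R̂ = -1.8 + 2·4 = 6.2; e = 5.2 − 6.2 = -1
d=5: R̂ = -1.8 + 2·5 = 8.2; e = 6.7 − 8.2 = -1.5
d=6: R̂ = -1.8 + 2·6 = 10.2; e = 10.9 − 10.2 = 0.7
d=7: R̂ = -1.8 + 2·7 = 12.2; e = 13.8 − 12.2 = 1.6
d=8: R̂ = -1.8 + 2·8 = 14.2; e = 15.1 − 14.2 = 0.9
d=9: R̂ = -1.8 + 2·9 = 16.2; e = 14.9 − 16.2 = -1.3
Largest |e| is 1.6 at d = 7, residual 1.6.

d = 7, e = 1.6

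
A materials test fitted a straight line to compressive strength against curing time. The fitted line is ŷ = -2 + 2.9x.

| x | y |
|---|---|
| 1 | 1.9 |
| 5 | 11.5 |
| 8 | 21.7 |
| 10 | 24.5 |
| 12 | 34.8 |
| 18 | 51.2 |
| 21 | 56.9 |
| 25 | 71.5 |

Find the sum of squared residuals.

SSE = 18.5

x=1: ŷ = -2 + 2.9·1 = 0.9; e = 1.9 − 0.9 = 1
x=5: ŷ = -2 + 2.9·5 = 12.5; e = 11.5 − 12.5 = -1
x=8: ŷ = -2 + 2.9·8 = 21.2; e = 21.7 − 21.2 = 0.5
x=10: ŷ = -2 + 2.9·10 = 27; e = 24.5 − 27 = -2.5
x=12: ŷ = -2 + 2.9·12 = 32.8; e = 34.8 − 32.8 = 2
x=18: ŷ = -2 + 2.9·18 = 50.2; e = 51.2 − 50.2 = 1
x=21: ŷ = -2 + 2.9·21 = 58.9; e = 56.9 − 58.9 = -2
x=25: ŷ = -2 + 2.9·25 = 70.5; e = 71.5 − 70.5 = 1
SSE = 1 + 1 + 0.25 + 6.25 + 4 + 1 + 4 + 1 = 18.5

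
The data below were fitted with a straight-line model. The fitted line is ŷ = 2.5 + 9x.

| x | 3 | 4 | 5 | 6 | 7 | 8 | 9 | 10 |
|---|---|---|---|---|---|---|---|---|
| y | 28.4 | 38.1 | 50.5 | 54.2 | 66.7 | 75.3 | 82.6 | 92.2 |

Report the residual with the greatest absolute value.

x=3: ŷ = 2.5 + 9·3 = 29.5; r = 28.4 − 29.5 = -1.1
x=4: ŷ = 2.5 + 9·4 = 38.5; r = 38.1 − 38.5 = -0.4
x=5: ŷ = 2.5 + 9·5 = 47.5; r = 50.5 − 47.5 = 3
x=6: ŷ = 2.5 + 9·6 = 56.5; r = 54.2 − 56.5 = -2.3
x=7: ŷ = 2.5 + 9·7 = 65.5; r = 66.7 − 65.5 = 1.2
x=8: ŷ = 2.5 + 9·8 = 74.5; r = 75.3 − 74.5 = 0.8
x=9: ŷ = 2.5 + 9·9 = 83.5; r = 82.6 − 83.5 = -0.9
x=10: ŷ = 2.5 + 9·10 = 92.5; r = 92.2 − 92.5 = -0.3
Largest |r| is 3 at x = 5, residual 3.

r = 3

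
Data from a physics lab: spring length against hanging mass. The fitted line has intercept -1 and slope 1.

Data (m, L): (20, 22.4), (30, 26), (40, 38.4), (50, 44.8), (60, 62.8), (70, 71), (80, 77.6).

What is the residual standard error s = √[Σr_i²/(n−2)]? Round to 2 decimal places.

m=20: ŷ = -1 + 20 = 19; r = 22.4 − 19 = 3.4
m=30: ŷ = -1 + 30 = 29; r = 26 − 29 = -3
m=40: ŷ = -1 + 40 = 39; r = 38.4 − 39 = -0.6
m=50: ŷ = -1 + 50 = 49; r = 44.8 − 49 = -4.2
m=60: ŷ = -1 + 60 = 59; r = 62.8 − 59 = 3.8
m=70: ŷ = -1 + 70 = 69; r = 71 − 69 = 2
m=80: ŷ = -1 + 80 = 79; r = 77.6 − 79 = -1.4
SSE = 11.56 + 9 + 0.36 + 17.64 + 14.44 + 4 + 1.96 = 58.96
s = √(58.96/5) = √11.792 ≈ 3.43

s = 3.43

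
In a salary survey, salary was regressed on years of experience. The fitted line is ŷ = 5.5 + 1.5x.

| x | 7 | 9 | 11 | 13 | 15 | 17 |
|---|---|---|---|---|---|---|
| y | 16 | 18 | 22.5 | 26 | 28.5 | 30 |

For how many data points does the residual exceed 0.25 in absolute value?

5

x=7: ŷ = 5.5 + 1.5·7 = 16; r = 16 − 16 = 0
x=9: ŷ = 5.5 + 1.5·9 = 19; r = 18 − 19 = -1
x=11: ŷ = 5.5 + 1.5·11 = 22; r = 22.5 − 22 = 0.5
x=13: ŷ = 5.5 + 1.5·13 = 25; r = 26 − 25 = 1
x=15: ŷ = 5.5 + 1.5·15 = 28; r = 28.5 − 28 = 0.5
x=17: ŷ = 5.5 + 1.5·17 = 31; r = 30 − 31 = -1
|r| > 0.25: x=9 (|r|=1), x=11 (|r|=0.5), x=13 (|r|=1), x=15 (|r|=0.5), x=17 (|r|=1) → 5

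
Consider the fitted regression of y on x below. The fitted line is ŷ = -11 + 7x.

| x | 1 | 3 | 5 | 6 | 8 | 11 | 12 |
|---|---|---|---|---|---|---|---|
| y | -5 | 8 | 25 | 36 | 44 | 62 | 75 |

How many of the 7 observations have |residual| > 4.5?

1

x=1: ŷ = -11 + 7·1 = -4; e = -5 − (-4) = -1
x=3: ŷ = -11 + 7·3 = 10; e = 8 − 10 = -2
x=5: ŷ = -11 + 7·5 = 24; e = 25 − 24 = 1
x=6: ŷ = -11 + 7·6 = 31; e = 36 − 31 = 5
x=8: ŷ = -11 + 7·8 = 45; e = 44 − 45 = -1
x=11: ŷ = -11 + 7·11 = 66; e = 62 − 66 = -4
x=12: ŷ = -11 + 7·12 = 73; e = 75 − 73 = 2
|e| > 4.5: x=6 (|e|=5) → 1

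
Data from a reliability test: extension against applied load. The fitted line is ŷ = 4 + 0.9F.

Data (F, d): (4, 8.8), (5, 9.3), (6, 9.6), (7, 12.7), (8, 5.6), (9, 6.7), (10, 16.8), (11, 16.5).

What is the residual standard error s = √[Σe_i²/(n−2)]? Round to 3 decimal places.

F=4: ŷ = 4 + 0.9·4 = 7.6; e = 8.8 − 7.6 = 1.2
F=5: ŷ = 4 + 0.9·5 = 8.5; e = 9.3 − 8.5 = 0.8
F=6: ŷ = 4 + 0.9·6 = 9.4; e = 9.6 − 9.4 = 0.2
F=7: ŷ = 4 + 0.9·7 = 10.3; e = 12.7 − 10.3 = 2.4
F=8: ŷ = 4 + 0.9·8 = 11.2; e = 5.6 − 11.2 = -5.6
F=9: ŷ = 4 + 0.9·9 = 12.1; e = 6.7 − 12.1 = -5.4
F=10: ŷ = 4 + 0.9·10 = 13; e = 16.8 − 13 = 3.8
F=11: ŷ = 4 + 0.9·11 = 13.9; e = 16.5 − 13.9 = 2.6
SSE = 1.44 + 0.64 + 0.04 + 5.76 + 31.36 + 29.16 + 14.44 + 6.76 = 89.6
s = √(89.6/6) = √14.9333 ≈ 3.864

s = 3.864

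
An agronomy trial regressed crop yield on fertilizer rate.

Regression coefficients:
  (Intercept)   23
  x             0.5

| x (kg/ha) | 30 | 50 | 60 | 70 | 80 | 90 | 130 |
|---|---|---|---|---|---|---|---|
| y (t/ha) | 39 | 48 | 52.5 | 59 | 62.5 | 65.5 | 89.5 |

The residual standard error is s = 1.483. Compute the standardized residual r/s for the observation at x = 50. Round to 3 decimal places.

ŷ = 23 + 0.5·50 = 48
r = 48 − 48 = 0
r/s = 0 / 1.483 = 0.000

0.000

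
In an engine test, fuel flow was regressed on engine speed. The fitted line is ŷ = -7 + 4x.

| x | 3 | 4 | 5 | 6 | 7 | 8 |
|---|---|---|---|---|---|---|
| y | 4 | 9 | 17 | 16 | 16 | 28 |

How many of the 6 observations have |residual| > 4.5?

x=3: ŷ = -7 + 4·3 = 5; e = 4 − 5 = -1
x=4: ŷ = -7 + 4·4 = 9; e = 9 − 9 = 0
x=5: ŷ = -7 + 4·5 = 13; e = 17 − 13 = 4
x=6: ŷ = -7 + 4·6 = 17; e = 16 − 17 = -1
x=7: ŷ = -7 + 4·7 = 21; e = 16 − 21 = -5
x=8: ŷ = -7 + 4·8 = 25; e = 28 − 25 = 3
|e| > 4.5: x=7 (|e|=5) → 1

1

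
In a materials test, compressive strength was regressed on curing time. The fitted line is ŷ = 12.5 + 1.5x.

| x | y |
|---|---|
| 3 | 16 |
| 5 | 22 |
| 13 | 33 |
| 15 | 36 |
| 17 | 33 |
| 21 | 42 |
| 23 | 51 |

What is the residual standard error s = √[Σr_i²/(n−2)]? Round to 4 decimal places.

x=3: ŷ = 12.5 + 1.5·3 = 17; r = 16 − 17 = -1
x=5: ŷ = 12.5 + 1.5·5 = 20; r = 22 − 20 = 2
x=13: ŷ = 12.5 + 1.5·13 = 32; r = 33 − 32 = 1
x=15: ŷ = 12.5 + 1.5·15 = 35; r = 36 − 35 = 1
x=17: ŷ = 12.5 + 1.5·17 = 38; r = 33 − 38 = -5
x=21: ŷ = 12.5 + 1.5·21 = 44; r = 42 − 44 = -2
x=23: ŷ = 12.5 + 1.5·23 = 47; r = 51 − 47 = 4
SSE = 1 + 4 + 1 + 1 + 25 + 4 + 16 = 52
s = √(52/5) = √10.4 ≈ 3.2249

s = 3.2249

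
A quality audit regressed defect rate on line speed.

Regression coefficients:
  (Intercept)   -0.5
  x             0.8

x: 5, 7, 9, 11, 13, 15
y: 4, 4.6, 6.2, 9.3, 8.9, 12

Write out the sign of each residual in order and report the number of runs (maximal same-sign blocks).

5 runs

x=5: ŷ = -0.5 + 0.8·5 = 3.5; e = 4 − 3.5 = 0.5
x=7: ŷ = -0.5 + 0.8·7 = 5.1; e = 4.6 − 5.1 = -0.5
x=9: ŷ = -0.5 + 0.8·9 = 6.7; e = 6.2 − 6.7 = -0.5
x=11: ŷ = -0.5 + 0.8·11 = 8.3; e = 9.3 − 8.3 = 1
x=13: ŷ = -0.5 + 0.8·13 = 9.9; e = 8.9 − 9.9 = -1
x=15: ŷ = -0.5 + 0.8·15 = 11.5; e = 12 − 11.5 = 0.5
Signs: + − − + − +
Runs: +×1, −×2, +×1, −×1, +×1 → 5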